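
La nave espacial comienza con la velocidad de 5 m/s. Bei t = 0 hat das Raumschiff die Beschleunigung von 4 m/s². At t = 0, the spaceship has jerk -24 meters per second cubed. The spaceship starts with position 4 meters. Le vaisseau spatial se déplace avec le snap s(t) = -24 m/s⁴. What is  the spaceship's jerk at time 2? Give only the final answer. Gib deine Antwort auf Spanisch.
j(2) = -72.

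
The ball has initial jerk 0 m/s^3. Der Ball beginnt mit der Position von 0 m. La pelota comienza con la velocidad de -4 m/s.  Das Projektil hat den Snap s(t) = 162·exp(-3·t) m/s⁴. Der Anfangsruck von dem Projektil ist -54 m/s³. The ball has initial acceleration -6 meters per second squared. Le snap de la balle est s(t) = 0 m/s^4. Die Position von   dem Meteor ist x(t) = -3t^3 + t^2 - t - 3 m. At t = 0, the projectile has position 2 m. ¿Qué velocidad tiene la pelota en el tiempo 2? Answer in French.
Nous devons trouver la primitive de notre équation du snap s(t) = 0 3 fois. La primitive du snap est le jerk. En utilisant j(0) = 0, nous obtenons j(t) = 0. La primitive du jerk, avec a(0) = -6, donne l'accélération: a(t) = -6. L'intégrale de l'accélération est la vitesse. En utilisant v(0) = -4, nous obtenons v(t) = -6·t - 4. Nous avons la vitesse v(t) = -6·t - 4. En substituant t = 2: v(2) = -16.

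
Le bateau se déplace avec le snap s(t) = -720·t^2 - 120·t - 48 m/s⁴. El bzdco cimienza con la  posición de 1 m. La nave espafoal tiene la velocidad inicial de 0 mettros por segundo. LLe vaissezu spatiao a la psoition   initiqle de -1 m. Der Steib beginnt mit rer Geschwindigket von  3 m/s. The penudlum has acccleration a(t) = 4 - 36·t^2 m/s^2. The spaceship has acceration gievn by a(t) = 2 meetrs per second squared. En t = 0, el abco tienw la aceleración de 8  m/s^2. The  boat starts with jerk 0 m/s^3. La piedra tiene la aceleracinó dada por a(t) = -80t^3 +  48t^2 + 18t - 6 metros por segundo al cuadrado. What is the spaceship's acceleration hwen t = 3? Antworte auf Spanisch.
Usando a(t) = 2 y sustituyendo t = 3, encontramos a = 2.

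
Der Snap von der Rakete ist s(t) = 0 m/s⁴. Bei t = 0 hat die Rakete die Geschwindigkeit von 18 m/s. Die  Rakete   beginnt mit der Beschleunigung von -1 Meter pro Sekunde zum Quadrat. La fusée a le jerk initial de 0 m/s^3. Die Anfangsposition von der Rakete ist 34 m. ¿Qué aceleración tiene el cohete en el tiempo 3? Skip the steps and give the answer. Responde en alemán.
Die Beschleunigung bei t = 3 ist a = -1.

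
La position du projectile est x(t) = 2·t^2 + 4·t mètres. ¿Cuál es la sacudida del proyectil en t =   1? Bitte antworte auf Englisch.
We must differentiate our position equation x(t) = 2·t^2 + 4·t 3 times. Taking d/dt of x(t), we find v(t) = 4·t + 4. The derivative of velocity gives acceleration: a(t) = 4. Taking d/dt of a(t), we find j(t) = 0. Using j(t) = 0 and substituting t = 1, we find j = 0.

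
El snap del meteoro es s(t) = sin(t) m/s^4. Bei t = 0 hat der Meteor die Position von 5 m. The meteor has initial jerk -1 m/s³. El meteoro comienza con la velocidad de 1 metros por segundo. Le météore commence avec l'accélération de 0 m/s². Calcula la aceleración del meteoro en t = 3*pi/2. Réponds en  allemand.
Wir müssen die Stammfunktion unserer Gleichung für den Snap s(t) = sin(t) 2-mal finden. Mit ∫s(t)dt und Anwendung von j(0) = -1, finden wir j(t) = -cos(t). Die Stammfunktion von dem Ruck, mit a(0) = 0, ergibt die Beschleunigung: a(t) = -sin(t). Wir haben die Beschleunigung a(t) = -sin(t). Durch Einsetzen von t = 3*pi/2: a(3*pi/2) = 1.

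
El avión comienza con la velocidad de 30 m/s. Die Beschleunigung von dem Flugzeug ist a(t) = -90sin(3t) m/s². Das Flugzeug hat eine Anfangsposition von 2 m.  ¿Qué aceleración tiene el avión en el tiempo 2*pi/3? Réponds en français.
De l'équation de l'accélération a(t) = -90·sin(3·t), nous substituons t = 2*pi/3 pour obtenir a = 0.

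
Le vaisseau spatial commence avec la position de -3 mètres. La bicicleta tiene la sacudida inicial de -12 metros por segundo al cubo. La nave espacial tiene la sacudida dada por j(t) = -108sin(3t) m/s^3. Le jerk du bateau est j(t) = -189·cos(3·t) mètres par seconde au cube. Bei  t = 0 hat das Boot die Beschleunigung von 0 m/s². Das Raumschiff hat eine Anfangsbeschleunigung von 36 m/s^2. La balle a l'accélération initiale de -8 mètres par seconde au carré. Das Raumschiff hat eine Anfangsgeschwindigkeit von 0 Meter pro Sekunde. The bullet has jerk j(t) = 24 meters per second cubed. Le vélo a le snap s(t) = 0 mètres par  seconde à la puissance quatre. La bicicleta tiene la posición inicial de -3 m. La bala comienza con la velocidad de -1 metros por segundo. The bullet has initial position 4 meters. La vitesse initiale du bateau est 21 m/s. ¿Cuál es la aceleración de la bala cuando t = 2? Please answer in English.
To solve this, we need to take 1 antiderivative of our jerk equation j(t) = 24. The antiderivative of jerk, with a(0) = -8, gives acceleration: a(t) = 24·t - 8. Using a(t) = 24·t - 8 and substituting t = 2, we find a = 40.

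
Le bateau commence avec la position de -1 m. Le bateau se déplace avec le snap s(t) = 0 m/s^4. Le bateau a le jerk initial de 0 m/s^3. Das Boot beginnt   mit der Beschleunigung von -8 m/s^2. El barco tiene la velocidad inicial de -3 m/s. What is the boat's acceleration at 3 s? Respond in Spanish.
Debemos encontrar la integral de nuestra ecuación del snap s(t) = 0 2 veces. Integrando el snap y usando la condición inicial j(0) = 0, obtenemos j(t) = 0. Integrando la sacudida y usando la condición inicial a(0) = -8, obtenemos a(t) = -8. De la ecuación de la aceleración a(t) = -8, sustituimos t = 3 para obtener a = -8.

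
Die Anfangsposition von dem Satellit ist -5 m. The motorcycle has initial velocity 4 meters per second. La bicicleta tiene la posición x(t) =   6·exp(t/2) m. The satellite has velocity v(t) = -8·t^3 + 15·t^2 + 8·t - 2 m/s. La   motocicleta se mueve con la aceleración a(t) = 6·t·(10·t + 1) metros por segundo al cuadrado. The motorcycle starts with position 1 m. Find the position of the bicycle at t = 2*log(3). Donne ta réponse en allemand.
Mit x(t) = 6·exp(t/2) und Einsetzen von t = 2*log(3), finden wir x = 18.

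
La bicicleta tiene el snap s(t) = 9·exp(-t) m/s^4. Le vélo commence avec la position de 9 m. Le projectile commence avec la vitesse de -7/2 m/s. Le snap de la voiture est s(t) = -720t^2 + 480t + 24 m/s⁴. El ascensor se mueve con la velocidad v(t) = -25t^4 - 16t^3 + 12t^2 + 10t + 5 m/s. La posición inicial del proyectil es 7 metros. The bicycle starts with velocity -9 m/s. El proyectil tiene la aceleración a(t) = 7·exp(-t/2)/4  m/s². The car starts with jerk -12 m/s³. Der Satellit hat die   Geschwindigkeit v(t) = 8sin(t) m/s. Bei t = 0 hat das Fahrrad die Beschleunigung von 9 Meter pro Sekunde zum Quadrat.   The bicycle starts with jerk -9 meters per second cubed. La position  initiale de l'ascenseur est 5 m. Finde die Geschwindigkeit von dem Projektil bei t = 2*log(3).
Wir müssen unsere Gleichung für die Beschleunigung a(t) = 7·exp(-t/2)/4 1-mal integrieren. Das Integral von der Beschleunigung ist die Geschwindigkeit. Mit v(0) = -7/2 erhalten wir v(t) = -7·exp(-t/2)/2. Aus der Gleichung für die Geschwindigkeit v(t) = -7·exp(-t/2)/2, setzen wir t = 2*log(3) ein und erhalten v = -7/6.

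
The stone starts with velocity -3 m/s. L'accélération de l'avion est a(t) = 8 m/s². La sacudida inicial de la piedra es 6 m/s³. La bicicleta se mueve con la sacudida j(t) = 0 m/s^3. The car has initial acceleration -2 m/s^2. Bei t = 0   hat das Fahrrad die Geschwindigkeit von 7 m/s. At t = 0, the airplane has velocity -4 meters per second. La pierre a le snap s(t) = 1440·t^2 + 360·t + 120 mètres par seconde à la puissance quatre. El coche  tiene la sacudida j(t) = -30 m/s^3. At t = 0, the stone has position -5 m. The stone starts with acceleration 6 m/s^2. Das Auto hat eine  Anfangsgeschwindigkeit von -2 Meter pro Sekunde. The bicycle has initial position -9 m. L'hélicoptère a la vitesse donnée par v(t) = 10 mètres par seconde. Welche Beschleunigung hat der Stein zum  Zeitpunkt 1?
Wir müssen die Stammfunktion unserer Gleichung für den Snap s(t) = 1440·t^2 + 360·t + 120 2-mal finden. Das Integral von dem Snap, mit j(0) = 6, ergibt den Ruck: j(t) = 480·t^3 + 180·t^2 + 120·t + 6. Die Stammfunktion von dem Ruck ist die Beschleunigung. Mit a(0) = 6 erhalten wir a(t) = 120·t^4 + 60·t^3 + 60·t^2 + 6·t + 6. Aus der Gleichung für die Beschleunigung a(t) = 120·t^4 + 60·t^3 + 60·t^2 + 6·t + 6, setzen wir t = 1 ein und erhalten a = 252.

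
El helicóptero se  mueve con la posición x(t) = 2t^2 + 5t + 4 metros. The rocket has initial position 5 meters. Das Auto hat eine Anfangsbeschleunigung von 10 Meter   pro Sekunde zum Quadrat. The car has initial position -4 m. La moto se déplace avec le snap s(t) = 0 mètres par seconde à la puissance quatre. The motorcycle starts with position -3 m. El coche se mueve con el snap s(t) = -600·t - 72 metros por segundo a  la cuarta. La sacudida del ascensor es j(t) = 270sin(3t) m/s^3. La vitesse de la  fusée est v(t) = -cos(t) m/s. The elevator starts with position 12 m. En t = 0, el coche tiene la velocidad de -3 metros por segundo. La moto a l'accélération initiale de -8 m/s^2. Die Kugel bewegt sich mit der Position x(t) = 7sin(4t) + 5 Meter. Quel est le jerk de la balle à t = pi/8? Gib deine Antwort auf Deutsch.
Um dies zu lösen, müssen wir 3 Ableitungen unserer Gleichung für die Position x(t) = 7·sin(4·t) + 5 nehmen. Durch Ableiten von der Position erhalten wir die Geschwindigkeit: v(t) = 28·cos(4·t). Die Ableitung von der Geschwindigkeit ergibt die Beschleunigung: a(t) = -112·sin(4·t). Durch Ableiten von der Beschleunigung erhalten wir den Ruck: j(t) = -448·cos(4·t). Aus der Gleichung für den Ruck j(t) = -448·cos(4·t), setzen wir t = pi/8 ein und erhalten j = 0.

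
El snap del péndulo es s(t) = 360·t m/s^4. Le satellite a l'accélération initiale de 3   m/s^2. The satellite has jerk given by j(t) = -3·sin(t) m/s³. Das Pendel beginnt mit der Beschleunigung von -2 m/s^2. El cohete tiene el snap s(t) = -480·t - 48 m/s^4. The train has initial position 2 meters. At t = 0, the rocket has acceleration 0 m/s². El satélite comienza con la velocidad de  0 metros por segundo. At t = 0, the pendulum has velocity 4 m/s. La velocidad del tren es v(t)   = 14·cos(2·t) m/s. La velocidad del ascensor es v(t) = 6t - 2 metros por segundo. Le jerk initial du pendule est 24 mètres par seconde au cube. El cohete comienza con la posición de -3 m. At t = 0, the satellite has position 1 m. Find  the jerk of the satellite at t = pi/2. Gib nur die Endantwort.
The jerk at t = pi/2 is j = -3.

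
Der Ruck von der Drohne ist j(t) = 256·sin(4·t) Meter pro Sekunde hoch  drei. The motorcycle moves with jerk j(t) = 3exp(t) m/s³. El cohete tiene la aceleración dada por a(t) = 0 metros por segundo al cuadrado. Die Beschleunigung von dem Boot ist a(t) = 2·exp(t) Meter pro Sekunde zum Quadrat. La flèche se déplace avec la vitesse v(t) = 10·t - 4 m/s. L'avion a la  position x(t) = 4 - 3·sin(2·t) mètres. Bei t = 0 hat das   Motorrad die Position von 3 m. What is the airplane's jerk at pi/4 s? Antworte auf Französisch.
Pour résoudre ceci, nous devons prendre 3 dérivées de notre équation de la position x(t) = 4 - 3·sin(2·t). En prenant d/dt de x(t), nous trouvons v(t) = -6·cos(2·t). La dérivée de la vitesse donne l'accélération: a(t) = 12·sin(2·t). La dérivée de l'accélération donne le jerk: j(t) = 24·cos(2·t). Nous avons le jerk j(t) = 24·cos(2·t). En substituant t = pi/4: j(pi/4) = 0.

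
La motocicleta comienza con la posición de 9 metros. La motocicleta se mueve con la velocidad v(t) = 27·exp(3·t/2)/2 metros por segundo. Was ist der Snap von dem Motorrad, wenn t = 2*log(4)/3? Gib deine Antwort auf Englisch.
To solve this, we need to take 3 derivatives of our velocity equation v(t) = 27·exp(3·t/2)/2. Differentiating velocity, we get acceleration: a(t) = 81·exp(3·t/2)/4. Taking d/dt of a(t), we find j(t) = 243·exp(3·t/2)/8. Differentiating jerk, we get snap: s(t) = 729·exp(3·t/2)/16. Using s(t) = 729·exp(3·t/2)/16 and substituting t = 2*log(4)/3, we find s = 729/4.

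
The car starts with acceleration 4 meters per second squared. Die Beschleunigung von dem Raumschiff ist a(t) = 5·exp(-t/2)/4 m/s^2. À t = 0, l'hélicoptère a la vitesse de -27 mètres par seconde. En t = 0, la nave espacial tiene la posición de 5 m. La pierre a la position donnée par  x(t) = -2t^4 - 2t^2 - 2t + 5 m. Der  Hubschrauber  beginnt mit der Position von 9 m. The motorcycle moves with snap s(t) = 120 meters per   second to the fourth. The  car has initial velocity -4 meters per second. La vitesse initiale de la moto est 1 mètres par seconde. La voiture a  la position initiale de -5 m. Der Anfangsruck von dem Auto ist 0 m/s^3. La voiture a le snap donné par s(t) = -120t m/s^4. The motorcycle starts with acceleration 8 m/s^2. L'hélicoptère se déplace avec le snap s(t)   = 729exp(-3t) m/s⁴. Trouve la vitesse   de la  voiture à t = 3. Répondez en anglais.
Starting from snap s(t) = -120·t, we take 3 antiderivatives. Integrating snap and using the initial condition j(0) = 0, we get j(t) = -60·t^2. The antiderivative of jerk is acceleration. Using a(0) = 4, we get a(t) = 4 - 20·t^3. The antiderivative of acceleration is velocity. Using v(0) = -4, we get v(t) = -5·t^4 + 4·t - 4. We have velocity v(t) = -5·t^4 + 4·t - 4. Substituting t = 3: v(3) = -397.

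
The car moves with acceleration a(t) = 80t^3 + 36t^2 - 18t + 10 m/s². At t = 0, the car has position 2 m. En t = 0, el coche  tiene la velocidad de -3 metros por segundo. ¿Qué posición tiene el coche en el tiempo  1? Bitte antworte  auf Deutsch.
Ausgehend von der Beschleunigung a(t) = 80·t^3 + 36·t^2 - 18·t + 10, nehmen wir 2 Integrale. Die Stammfunktion von der Beschleunigung, mit v(0) = -3, ergibt die Geschwindigkeit: v(t) = 20·t^4 + 12·t^3 - 9·t^2 + 10·t - 3. Mit ∫v(t)dt und Anwendung von x(0) = 2, finden wir x(t) = 4·t^5 + 3·t^4 - 3·t^3 + 5·t^2 - 3·t + 2. Aus der Gleichung für die Position x(t) = 4·t^5 + 3·t^4 - 3·t^3 + 5·t^2 - 3·t + 2, setzen wir t = 1 ein und erhalten x = 8.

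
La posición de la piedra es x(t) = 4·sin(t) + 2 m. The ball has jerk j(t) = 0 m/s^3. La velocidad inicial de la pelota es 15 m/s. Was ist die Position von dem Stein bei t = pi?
Wir haben die Position x(t) = 4·sin(t) + 2. Durch Einsetzen von t = pi: x(pi) = 2.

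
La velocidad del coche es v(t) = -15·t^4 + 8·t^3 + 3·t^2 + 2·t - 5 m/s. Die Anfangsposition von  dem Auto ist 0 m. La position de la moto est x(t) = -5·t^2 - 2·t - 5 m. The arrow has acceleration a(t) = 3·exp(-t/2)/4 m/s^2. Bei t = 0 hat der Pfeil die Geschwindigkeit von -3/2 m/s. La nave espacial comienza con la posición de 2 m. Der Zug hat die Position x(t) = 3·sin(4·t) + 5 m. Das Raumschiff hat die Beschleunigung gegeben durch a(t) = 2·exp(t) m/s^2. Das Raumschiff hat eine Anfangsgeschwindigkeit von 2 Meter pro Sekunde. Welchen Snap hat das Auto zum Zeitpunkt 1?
Wir müssen unsere Gleichung für die Geschwindigkeit v(t) = -15·t^4 + 8·t^3 + 3·t^2 + 2·t - 5 3-mal ableiten. Durch Ableiten von der Geschwindigkeit erhalten wir die Beschleunigung: a(t) = -60·t^3 + 24·t^2 + 6·t + 2. Durch Ableiten von der Beschleunigung erhalten wir den Ruck: j(t) = -180·t^2 + 48·t + 6. Durch Ableiten von dem Ruck erhalten wir den Snap: s(t) = 48 - 360·t. Aus der Gleichung für den Snap s(t) = 48 - 360·t, setzen wir t = 1 ein und erhalten s = -312.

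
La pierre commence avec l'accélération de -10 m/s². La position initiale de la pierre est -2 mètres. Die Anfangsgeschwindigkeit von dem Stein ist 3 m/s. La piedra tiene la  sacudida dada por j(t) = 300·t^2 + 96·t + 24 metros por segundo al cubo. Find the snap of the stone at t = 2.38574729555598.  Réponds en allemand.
Wir müssen unsere Gleichung für den Ruck j(t) = 300·t^2 + 96·t + 24 1-mal ableiten. Durch Ableiten von dem Ruck erhalten wir den Snap: s(t) = 600·t + 96. Mit s(t) = 600·t + 96 und Einsetzen von t = 2.38574729555598, finden wir s = 1527.44837733359.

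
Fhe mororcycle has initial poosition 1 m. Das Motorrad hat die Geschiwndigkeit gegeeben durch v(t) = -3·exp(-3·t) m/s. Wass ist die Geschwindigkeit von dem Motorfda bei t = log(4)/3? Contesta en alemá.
Wir haben die Geschwindigkeit v(t) = -3·exp(-3·t). Durch Einsetzen von t = log(4)/3: v(log(4)/3) = -3/4.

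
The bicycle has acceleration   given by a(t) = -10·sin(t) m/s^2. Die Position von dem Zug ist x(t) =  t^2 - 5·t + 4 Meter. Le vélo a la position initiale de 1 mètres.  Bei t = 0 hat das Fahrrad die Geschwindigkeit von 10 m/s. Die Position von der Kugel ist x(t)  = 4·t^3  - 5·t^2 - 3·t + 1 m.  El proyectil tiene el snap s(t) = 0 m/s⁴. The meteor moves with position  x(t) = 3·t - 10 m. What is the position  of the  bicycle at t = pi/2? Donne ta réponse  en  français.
Pour résoudre ceci, nous devons prendre 2 intégrales de notre équation de l'accélération a(t) = -10·sin(t). L'intégrale de l'accélération, avec v(0) = 10, donne la vitesse: v(t) = 10·cos(t). La primitive de la vitesse est la position. En utilisant x(0) = 1, nous obtenons x(t) = 10·sin(t) + 1. De l'équation de la position x(t) = 10·sin(t) + 1, nous substituons t = pi/2 pour obtenir x = 11.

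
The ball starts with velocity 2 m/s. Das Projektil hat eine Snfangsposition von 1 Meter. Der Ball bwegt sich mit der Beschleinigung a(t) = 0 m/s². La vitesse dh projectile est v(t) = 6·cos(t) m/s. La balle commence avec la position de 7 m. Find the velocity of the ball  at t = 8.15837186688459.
We need to integrate our acceleration equation a(t) = 0 1 time. Integrating acceleration and using the initial condition v(0) = 2, we get v(t) = 2. From the given velocity equation v(t) = 2, we substitute t = 8.15837186688459 to get v = 2.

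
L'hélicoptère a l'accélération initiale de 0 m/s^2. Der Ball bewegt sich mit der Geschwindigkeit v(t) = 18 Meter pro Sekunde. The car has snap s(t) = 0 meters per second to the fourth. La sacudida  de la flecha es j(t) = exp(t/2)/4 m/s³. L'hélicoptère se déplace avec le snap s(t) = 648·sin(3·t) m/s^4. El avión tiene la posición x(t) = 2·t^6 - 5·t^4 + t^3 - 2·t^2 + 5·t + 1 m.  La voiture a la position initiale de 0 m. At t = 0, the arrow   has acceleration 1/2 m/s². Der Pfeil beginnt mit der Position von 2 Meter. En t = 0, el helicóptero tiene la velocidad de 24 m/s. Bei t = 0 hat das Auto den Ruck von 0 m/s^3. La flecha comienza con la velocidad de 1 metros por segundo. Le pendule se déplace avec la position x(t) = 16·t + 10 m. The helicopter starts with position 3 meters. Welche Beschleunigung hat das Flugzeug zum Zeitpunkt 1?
Wir müssen unsere Gleichung für die Position x(t) = 2·t^6 - 5·t^4 + t^3 - 2·t^2 + 5·t + 1 2-mal ableiten. Durch Ableiten von der Position erhalten wir die Geschwindigkeit: v(t) = 12·t^5 - 20·t^3 + 3·t^2 - 4·t + 5. Mit d/dt von v(t) finden wir a(t) = 60·t^4 - 60·t^2 + 6·t - 4. Wir haben die Beschleunigung a(t) = 60·t^4 - 60·t^2 + 6·t - 4. Durch Einsetzen von t = 1: a(1) = 2.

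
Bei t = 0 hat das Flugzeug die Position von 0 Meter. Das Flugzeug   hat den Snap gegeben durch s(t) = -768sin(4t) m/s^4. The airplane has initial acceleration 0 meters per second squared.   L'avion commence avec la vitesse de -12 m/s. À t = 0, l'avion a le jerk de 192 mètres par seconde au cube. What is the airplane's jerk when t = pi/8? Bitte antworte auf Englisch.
To solve this, we need to take 1 integral of our snap equation s(t) = -768·sin(4·t). Finding the antiderivative of s(t) and using j(0) = 192: j(t) = 192·cos(4·t). From the given jerk equation j(t) = 192·cos(4·t), we substitute t = pi/8 to get j = 0.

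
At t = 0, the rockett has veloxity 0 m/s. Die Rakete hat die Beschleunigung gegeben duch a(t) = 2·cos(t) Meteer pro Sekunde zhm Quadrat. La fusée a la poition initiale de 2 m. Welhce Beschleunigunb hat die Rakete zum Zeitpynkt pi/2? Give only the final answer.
a(pi/2) = 0.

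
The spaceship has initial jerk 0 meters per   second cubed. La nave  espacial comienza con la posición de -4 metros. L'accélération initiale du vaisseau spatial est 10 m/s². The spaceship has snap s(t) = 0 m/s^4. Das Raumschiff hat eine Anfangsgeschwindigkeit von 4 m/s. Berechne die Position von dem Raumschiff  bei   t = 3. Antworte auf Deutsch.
Um dies zu lösen, müssen wir 4 Stammfunktionen unserer Gleichung für den Snap s(t) = 0 finden. Die Stammfunktion von dem Snap, mit j(0) = 0, ergibt den Ruck: j(t) = 0. Das Integral von dem Ruck ist die Beschleunigung. Mit a(0) = 10 erhalten wir a(t) = 10. Die Stammfunktion von der Beschleunigung, mit v(0) = 4, ergibt die Geschwindigkeit: v(t) = 10·t + 4. Mit ∫v(t)dt und Anwendung von x(0) = -4, finden wir x(t) = 5·t^2 + 4·t - 4. Mit x(t) = 5·t^2 + 4·t - 4 und Einsetzen von t = 3, finden wir x = 53.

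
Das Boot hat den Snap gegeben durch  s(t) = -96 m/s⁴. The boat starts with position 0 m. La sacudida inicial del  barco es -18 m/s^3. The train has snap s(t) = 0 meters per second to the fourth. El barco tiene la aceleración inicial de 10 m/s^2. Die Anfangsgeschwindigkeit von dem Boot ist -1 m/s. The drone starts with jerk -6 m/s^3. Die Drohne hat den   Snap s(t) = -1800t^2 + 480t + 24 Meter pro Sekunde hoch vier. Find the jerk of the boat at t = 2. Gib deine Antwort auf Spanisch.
Debemos encontrar la antiderivada de nuestra ecuación del snap s(t) = -96 1 vez. La integral del snap, con j(0) = -18, da la sacudida: j(t) = -96·t - 18. Tenemos la sacudida j(t) = -96·t - 18. Sustituyendo t = 2: j(2) = -210.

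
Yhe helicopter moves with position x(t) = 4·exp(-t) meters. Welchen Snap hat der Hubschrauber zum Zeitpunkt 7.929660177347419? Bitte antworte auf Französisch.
Nous devons dériver notre équation de la position x(t) = 4·exp(-t) 4 fois. En dérivant la position, nous obtenons la vitesse: v(t) = -4·exp(-t). La dérivée de la vitesse donne l'accélération: a(t) = 4·exp(-t). La dérivée de l'accélération donne le jerk: j(t) = -4·exp(-t). La dérivée du jerk donne le snap: s(t) = 4·exp(-t). Nous avons le snap s(t) = 4·exp(-t). En substituant t = 7.929660177347419: s(7.929660177347419) = 0.00143963478912003.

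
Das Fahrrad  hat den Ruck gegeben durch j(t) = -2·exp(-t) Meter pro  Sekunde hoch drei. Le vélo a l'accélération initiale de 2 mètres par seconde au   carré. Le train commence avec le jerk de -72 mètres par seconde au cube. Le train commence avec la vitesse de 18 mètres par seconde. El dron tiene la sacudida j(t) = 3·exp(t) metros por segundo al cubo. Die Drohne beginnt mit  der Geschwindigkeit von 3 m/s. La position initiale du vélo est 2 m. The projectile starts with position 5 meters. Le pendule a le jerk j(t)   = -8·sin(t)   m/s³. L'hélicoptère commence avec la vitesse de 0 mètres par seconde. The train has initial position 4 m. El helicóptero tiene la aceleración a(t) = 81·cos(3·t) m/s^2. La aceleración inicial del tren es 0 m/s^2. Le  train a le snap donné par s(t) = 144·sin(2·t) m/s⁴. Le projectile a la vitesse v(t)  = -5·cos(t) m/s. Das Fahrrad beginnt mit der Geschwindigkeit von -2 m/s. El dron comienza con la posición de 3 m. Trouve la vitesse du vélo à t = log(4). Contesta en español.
Necesitamos integrar nuestra ecuación de la sacudida j(t) = -2·exp(-t) 2 veces. Tomando ∫j(t)dt y aplicando a(0) = 2, encontramos a(t) = 2·exp(-t). Tomando ∫a(t)dt y aplicando v(0) = -2, encontramos v(t) = -2·exp(-t). De la ecuación de la velocidad v(t) = -2·exp(-t), sustituimos t = log(4) para obtener v = -1/2.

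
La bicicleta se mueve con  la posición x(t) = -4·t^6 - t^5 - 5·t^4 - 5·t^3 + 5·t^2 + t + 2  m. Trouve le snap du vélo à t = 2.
Nous devons dériver notre équation de la position x(t) = -4·t^6 - t^5 - 5·t^4 - 5·t^3 + 5·t^2 + t + 2 4 fois. En prenant d/dt de x(t), nous trouvons v(t) = -24·t^5 - 5·t^4 - 20·t^3 - 15·t^2 + 10·t + 1. En prenant d/dt de v(t), nous trouvons a(t) = -120·t^4 - 20·t^3 - 60·t^2 - 30·t + 10. En prenant d/dt de a(t), nous trouvons j(t) = -480·t^3 - 60·t^2 - 120·t - 30. La dérivée du jerk donne le snap: s(t) = -1440·t^2 - 120·t - 120. De l'équation du snap s(t) = -1440·t^2 - 120·t - 120, nous substituons t = 2 pour obtenir s = -6120.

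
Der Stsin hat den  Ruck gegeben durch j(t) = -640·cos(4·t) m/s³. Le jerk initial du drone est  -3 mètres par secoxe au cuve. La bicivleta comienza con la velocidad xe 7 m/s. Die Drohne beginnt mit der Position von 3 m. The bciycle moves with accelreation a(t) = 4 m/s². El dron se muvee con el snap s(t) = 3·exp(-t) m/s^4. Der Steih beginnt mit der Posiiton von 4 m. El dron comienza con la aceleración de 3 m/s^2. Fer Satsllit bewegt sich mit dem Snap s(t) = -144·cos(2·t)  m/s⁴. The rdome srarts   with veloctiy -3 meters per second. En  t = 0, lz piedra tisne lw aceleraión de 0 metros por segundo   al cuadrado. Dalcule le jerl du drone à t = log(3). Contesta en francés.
Pour résoudre ceci, nous devons prendre 1 primitive de notre équation du snap s(t) = 3·exp(-t). En prenant ∫s(t)dt et en appliquant j(0) = -3, nous trouvons j(t) = -3·exp(-t). De l'équation du jerk j(t) = -3·exp(-t), nous substituons t = log(3) pour obtenir j = -1.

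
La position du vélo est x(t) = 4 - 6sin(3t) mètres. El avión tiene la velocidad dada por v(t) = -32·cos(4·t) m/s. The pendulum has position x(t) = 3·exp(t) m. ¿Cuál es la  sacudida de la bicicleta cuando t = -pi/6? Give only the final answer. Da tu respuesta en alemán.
Die Antwort ist 0.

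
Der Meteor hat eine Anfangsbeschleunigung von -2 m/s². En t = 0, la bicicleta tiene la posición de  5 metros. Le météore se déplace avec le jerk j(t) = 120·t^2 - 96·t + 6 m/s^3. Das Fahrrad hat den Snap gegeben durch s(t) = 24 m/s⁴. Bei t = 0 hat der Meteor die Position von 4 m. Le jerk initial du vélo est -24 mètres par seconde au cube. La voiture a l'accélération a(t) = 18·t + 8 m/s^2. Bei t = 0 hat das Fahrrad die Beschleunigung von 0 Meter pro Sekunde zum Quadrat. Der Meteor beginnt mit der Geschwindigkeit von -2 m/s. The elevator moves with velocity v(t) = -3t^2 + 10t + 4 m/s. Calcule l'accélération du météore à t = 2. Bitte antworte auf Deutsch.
Wir müssen unsere Gleichung für den Ruck j(t) = 120·t^2 - 96·t + 6 1-mal integrieren. Durch Integration von dem Ruck und Verwendung der Anfangsbedingung a(0) = -2, erhalten wir a(t) = 40·t^3 - 48·t^2 + 6·t - 2. Aus der Gleichung für die Beschleunigung a(t) = 40·t^3 - 48·t^2 + 6·t - 2, setzen wir t = 2 ein und erhalten a = 138.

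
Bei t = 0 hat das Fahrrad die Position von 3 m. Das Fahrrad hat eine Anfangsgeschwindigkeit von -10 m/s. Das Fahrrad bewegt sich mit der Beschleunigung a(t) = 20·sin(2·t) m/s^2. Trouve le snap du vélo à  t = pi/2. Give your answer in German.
Wir müssen unsere Gleichung für die Beschleunigung a(t) = 20·sin(2·t) 2-mal ableiten. Die Ableitung von der Beschleunigung ergibt den Ruck: j(t) = 40·cos(2·t). Die Ableitung von dem Ruck ergibt den Snap: s(t) = -80·sin(2·t). Aus der Gleichung für den Snap s(t) = -80·sin(2·t), setzen wir t = pi/2 ein und erhalten s = 0.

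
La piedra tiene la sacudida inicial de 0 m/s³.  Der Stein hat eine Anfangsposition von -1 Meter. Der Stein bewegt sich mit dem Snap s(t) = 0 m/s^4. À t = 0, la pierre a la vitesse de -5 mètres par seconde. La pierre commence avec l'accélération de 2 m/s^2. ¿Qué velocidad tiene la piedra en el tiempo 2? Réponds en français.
Nous devons trouver l'intégrale de notre équation du snap s(t) = 0 3 fois. En intégrant le snap et en utilisant la condition initiale j(0) = 0, nous obtenons j(t) = 0. La primitive du jerk, avec a(0) = 2, donne l'accélération: a(t) = 2. L'intégrale de l'accélération est la vitesse. En utilisant v(0) = -5, nous obtenons v(t) = 2·t - 5. De l'équation de la vitesse v(t) = 2·t - 5, nous substituons t = 2 pour obtenir v = -1.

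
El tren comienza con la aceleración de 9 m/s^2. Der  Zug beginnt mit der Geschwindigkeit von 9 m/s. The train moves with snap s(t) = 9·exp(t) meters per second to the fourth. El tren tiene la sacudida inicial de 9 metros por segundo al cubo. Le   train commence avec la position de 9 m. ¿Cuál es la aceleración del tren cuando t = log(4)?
Partiendo del snap s(t) = 9·exp(t), tomamos 2 antiderivadas. La antiderivada del snap es la sacudida. Usando j(0) = 9, obtenemos j(t) = 9·exp(t). Tomando ∫j(t)dt y aplicando a(0) = 9, encontramos a(t) = 9·exp(t). Usando a(t) = 9·exp(t) y sustituyendo t = log(4), encontramos a = 36.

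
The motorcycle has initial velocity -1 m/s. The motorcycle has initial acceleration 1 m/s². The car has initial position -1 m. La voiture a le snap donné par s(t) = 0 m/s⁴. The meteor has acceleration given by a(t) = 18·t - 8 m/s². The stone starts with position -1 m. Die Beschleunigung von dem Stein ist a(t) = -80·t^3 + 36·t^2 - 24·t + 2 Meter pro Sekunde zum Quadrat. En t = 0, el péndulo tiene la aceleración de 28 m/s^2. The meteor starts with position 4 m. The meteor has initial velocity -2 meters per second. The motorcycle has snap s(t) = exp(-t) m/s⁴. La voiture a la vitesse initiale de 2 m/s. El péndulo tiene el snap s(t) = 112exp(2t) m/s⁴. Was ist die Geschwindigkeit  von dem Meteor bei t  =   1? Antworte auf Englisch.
We need to integrate our acceleration equation a(t) = 18·t - 8 1 time. Finding the antiderivative of a(t) and using v(0) = -2: v(t) = 9·t^2 - 8·t - 2. From the given velocity equation v(t) = 9·t^2 - 8·t - 2, we substitute t = 1 to get v = -1.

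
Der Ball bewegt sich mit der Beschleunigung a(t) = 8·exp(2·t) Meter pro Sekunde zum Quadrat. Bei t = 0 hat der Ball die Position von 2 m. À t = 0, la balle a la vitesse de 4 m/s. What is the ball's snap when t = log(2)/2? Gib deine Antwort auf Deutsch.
Ausgehend von der Beschleunigung a(t) = 8·exp(2·t), nehmen wir 2 Ableitungen. Mit d/dt von a(t) finden wir j(t) = 16·exp(2·t). Durch Ableiten von dem Ruck erhalten wir den Snap: s(t) = 32·exp(2·t). Aus der Gleichung für den Snap s(t) = 32·exp(2·t), setzen wir t = log(2)/2 ein und erhalten s = 64.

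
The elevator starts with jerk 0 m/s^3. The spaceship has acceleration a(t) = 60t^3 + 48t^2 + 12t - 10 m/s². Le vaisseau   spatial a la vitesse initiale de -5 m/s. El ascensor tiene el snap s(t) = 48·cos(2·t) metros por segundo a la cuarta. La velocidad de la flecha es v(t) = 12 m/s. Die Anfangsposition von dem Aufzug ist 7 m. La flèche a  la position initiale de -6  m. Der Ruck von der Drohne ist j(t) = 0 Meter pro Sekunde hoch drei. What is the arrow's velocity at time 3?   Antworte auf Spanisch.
De la ecuación de la velocidad v(t) = 12, sustituimos t = 3 para obtener v = 12.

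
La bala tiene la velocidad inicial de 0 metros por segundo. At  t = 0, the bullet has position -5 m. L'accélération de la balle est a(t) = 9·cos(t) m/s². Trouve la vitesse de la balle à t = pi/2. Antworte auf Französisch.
Pour résoudre ceci, nous devons prendre 1 primitive de notre équation de l'accélération a(t) = 9·cos(t). La primitive de l'accélération est la vitesse. En utilisant v(0) = 0, nous obtenons v(t) = 9·sin(t). Nous avons la vitesse v(t) = 9·sin(t). En substituant t = pi/2: v(pi/2) = 9.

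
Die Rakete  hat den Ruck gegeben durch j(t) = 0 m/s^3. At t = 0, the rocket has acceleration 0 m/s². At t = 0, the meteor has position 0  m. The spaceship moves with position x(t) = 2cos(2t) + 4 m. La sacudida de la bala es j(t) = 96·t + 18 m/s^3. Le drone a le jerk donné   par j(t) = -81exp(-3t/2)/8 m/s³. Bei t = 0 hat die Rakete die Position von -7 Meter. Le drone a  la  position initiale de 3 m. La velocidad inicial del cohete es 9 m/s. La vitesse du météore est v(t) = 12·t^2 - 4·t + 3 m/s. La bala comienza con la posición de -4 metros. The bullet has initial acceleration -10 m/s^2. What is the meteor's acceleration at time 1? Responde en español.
Partiendo de la velocidad v(t) = 12·t^2 - 4·t + 3, tomamos 1 derivada. Derivando la velocidad, obtenemos la aceleración: a(t) = 24·t - 4. Usando a(t) = 24·t - 4 y sustituyendo t = 1, encontramos a = 20.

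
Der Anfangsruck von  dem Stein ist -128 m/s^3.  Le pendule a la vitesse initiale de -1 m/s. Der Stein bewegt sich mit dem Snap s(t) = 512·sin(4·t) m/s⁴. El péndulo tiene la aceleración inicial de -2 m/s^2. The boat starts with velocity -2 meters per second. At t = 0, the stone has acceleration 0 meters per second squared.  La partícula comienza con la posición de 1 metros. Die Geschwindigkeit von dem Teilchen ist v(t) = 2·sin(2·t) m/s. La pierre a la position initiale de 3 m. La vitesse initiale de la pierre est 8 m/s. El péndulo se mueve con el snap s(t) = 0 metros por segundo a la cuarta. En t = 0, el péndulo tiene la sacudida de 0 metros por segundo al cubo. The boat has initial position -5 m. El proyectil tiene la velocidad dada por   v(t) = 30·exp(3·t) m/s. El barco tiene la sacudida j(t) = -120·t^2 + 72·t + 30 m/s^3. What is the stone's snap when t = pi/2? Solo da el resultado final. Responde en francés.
La réponse est 0.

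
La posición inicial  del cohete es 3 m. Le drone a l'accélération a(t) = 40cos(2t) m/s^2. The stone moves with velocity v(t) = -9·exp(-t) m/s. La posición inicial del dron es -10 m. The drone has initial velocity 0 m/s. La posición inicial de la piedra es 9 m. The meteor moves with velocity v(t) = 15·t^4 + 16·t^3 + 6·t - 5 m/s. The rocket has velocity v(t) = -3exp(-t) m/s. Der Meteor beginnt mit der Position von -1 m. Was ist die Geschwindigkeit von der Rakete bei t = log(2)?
Mit v(t) = -3·exp(-t) und Einsetzen von t = log(2), finden wir v = -3/2.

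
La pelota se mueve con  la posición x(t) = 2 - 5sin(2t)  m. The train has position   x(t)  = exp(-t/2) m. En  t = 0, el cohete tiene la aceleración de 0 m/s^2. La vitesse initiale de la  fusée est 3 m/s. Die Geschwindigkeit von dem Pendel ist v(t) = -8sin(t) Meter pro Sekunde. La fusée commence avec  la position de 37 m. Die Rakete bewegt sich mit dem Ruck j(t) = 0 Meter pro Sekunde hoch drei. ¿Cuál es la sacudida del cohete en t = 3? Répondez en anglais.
We have jerk j(t) = 0. Substituting t = 3: j(3) = 0.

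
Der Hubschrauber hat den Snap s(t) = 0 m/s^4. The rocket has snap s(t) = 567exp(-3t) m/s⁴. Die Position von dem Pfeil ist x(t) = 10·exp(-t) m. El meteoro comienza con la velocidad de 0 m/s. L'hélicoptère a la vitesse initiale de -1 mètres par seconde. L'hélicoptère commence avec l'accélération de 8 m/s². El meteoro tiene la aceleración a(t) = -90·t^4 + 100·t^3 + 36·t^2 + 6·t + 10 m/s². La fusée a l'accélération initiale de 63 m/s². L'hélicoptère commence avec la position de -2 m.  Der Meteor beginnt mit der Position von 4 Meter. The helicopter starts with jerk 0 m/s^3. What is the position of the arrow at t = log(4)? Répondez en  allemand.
Aus der Gleichung für die Position x(t) = 10·exp(-t), setzen wir t = log(4) ein und erhalten x = 5/2.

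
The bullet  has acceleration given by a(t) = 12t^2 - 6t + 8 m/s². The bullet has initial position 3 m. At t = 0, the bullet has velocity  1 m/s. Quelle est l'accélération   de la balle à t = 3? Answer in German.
Aus der Gleichung für die Beschleunigung a(t) = 12·t^2 - 6·t + 8, setzen wir t = 3 ein und erhalten a = 98.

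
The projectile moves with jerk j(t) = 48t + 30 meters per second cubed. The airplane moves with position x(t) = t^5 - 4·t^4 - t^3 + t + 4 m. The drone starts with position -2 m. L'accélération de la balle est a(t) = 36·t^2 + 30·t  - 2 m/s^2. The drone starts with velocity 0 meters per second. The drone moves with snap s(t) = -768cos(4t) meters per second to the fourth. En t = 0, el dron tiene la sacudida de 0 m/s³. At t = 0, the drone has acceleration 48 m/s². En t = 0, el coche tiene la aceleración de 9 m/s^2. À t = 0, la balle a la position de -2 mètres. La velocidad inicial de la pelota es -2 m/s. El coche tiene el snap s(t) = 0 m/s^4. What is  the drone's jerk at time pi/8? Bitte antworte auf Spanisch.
Para resolver esto, necesitamos tomar 1 antiderivada de nuestra ecuación del snap s(t) = -768·cos(4·t). Tomando ∫s(t)dt y aplicando j(0) = 0, encontramos j(t) = -192·sin(4·t). De la ecuación de la sacudida j(t) = -192·sin(4·t), sustituimos t = pi/8 para obtener j = -192.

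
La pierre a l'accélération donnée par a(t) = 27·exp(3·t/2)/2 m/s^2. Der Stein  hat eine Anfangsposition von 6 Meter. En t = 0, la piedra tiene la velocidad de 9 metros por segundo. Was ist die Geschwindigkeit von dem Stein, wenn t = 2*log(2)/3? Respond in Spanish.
Debemos encontrar la antiderivada de nuestra ecuación de la aceleración a(t) = 27·exp(3·t/2)/2 1 vez. Integrando la aceleración y usando la condición inicial v(0) = 9, obtenemos v(t) = 9·exp(3·t/2). Usando v(t) = 9·exp(3·t/2) y sustituyendo t = 2*log(2)/3, encontramos v = 18.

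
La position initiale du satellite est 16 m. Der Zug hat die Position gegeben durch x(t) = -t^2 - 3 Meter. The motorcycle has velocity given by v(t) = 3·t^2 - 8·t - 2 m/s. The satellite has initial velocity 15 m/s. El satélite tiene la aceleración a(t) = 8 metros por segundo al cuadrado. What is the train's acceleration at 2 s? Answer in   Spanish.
Para resolver esto, necesitamos tomar 2 derivadas de nuestra ecuación de la posición x(t) = -t^2 - 3. Derivando la posición, obtenemos la velocidad: v(t) = -2·t. Tomando d/dt de v(t), encontramos a(t) = -2. Tenemos la aceleración a(t) = -2. Sustituyendo t = 2: a(2) = -2.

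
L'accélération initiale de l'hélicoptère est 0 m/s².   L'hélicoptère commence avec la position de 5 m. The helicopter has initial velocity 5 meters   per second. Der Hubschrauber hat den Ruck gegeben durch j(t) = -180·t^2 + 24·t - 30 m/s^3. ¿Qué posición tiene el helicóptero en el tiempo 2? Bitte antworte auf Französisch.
Pour résoudre ceci, nous devons prendre 3 intégrales de notre équation du jerk j(t) = -180·t^2 + 24·t - 30. La primitive du jerk, avec a(0) = 0, donne l'accélération: a(t) = 6·t·(-10·t^2 + 2·t - 5). L'intégrale de l'accélération, avec v(0) = 5, donne la vitesse: v(t) = -15·t^4 + 4·t^3 - 15·t^2 + 5. En intégrant la vitesse et en utilisant la condition initiale x(0) = 5, nous obtenons x(t) = -3·t^5 + t^4 - 5·t^3 + 5·t + 5. En utilisant x(t) = -3·t^5 + t^4 - 5·t^3 + 5·t + 5 et en substituant t = 2, nous trouvons x = -105.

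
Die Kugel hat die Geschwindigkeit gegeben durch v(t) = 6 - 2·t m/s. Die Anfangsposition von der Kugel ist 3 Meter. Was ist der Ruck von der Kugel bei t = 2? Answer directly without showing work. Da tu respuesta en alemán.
Die Antwort ist 0.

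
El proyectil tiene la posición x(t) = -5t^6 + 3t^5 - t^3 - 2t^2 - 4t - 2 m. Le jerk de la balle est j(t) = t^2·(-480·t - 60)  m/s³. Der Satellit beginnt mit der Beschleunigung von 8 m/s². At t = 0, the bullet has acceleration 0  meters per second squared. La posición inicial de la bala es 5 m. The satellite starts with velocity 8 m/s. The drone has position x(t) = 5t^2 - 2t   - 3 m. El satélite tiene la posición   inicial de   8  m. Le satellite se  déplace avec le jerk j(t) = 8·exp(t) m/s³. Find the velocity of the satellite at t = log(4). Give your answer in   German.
Wir müssen unsere Gleichung für den Ruck j(t) = 8·exp(t) 2-mal integrieren. Die Stammfunktion von dem Ruck ist die Beschleunigung. Mit a(0) = 8 erhalten wir a(t) = 8·exp(t). Mit ∫a(t)dt und Anwendung von v(0) = 8, finden wir v(t) = 8·exp(t). Mit v(t) = 8·exp(t) und Einsetzen von t = log(4), finden wir v = 32.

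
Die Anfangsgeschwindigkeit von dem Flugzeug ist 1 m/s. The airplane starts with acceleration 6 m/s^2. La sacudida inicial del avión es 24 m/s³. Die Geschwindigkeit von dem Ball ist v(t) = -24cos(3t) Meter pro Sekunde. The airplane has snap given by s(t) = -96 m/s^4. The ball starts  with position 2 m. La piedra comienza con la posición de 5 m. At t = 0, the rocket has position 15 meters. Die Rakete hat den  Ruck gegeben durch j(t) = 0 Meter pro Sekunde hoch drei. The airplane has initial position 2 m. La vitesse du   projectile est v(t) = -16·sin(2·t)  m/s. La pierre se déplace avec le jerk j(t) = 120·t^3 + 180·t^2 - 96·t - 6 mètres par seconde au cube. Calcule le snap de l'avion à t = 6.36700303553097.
De l'équation du snap s(t) = -96, nous substituons t = 6.36700303553097 pour obtenir s = -96.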